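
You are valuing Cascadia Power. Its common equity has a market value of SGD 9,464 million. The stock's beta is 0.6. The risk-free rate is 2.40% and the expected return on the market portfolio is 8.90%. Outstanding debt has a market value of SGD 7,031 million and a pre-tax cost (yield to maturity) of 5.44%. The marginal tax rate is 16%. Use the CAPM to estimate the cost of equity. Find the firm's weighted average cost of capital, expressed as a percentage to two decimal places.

Market risk premium = 8.9% − 2.4% = 6.5%.
Cost of equity via CAPM: Re = 2.4% + 0.6 × 6.5% = 6.3000%.
Total capital V = 9464 + 7031 = 16495.
Equity: weight = 9464/16495 = 0.5737; cost = 6.3%.
Debt: weight = 7031/16495 = 0.4263; after-tax cost = 5.44% × (1 − 16%) = 4.5696%.
WACC = 0.5737 × 6.3000% + 0.4263 × 4.5696% = 5.5624%.

5.56%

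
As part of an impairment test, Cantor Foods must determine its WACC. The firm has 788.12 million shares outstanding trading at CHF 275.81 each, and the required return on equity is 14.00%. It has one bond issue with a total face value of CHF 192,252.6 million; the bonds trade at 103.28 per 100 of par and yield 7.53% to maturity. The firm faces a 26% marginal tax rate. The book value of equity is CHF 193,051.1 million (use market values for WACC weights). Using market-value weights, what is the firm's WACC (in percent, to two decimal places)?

Market value of equity E = 275.81 × 788.12m = 217371.3772m. Market value of debt D = 192252.6m × 103.28/100 = 198558.48528m.
Total capital V = 217371.3772 + 198558.48528 = 415929.86248.
Equity: weight = 217371.3772/415929.86248 = 0.5226; cost = 14%.
Bonds outstanding: weight = 198558.48528/415929.86248 = 0.4774; after-tax cost = 7.53% × (1 − 26%) = 5.5722%.
WACC = 0.5226 × 14.0000% + 0.4774 × 5.5722% = 9.9767%.

9.98%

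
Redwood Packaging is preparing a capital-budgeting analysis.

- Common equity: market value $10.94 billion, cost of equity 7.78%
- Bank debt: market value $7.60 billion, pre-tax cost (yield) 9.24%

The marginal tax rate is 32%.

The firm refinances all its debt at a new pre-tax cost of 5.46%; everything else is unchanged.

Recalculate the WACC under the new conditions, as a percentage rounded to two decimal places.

After the change:
Total capital V = 10.94 + 7.6 = 18.54.
Equity: weight = 10.94/18.54 = 0.5901; cost = 7.78%.
Bank debt: weight = 7.6/18.54 = 0.4099; after-tax cost = 5.46% × (1 − 32%) = 3.7128%.
WACC = 0.5901 × 7.7800% + 0.4099 × 3.7128% = 6.1128%.

6.11%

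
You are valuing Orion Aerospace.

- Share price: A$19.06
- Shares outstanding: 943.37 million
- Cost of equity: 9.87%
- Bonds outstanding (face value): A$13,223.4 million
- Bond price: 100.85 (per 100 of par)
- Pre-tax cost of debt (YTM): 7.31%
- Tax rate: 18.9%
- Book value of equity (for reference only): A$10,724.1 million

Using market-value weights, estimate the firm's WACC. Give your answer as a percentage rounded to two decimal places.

Market value of equity E = 19.06 × 943.37m = 17980.6322m. Market value of debt D = 13223.4m × 100.85/100 = 13335.7989m.
Total capital V = 17980.6322 + 13335.7989 = 31316.4311.
Equity: weight = 17980.6322/31316.4311 = 0.5742; cost = 9.87%.
Bonds outstanding: weight = 13335.7989/31316.4311 = 0.4258; after-tax cost = 7.31% × (1 − 18.9%) = 5.9284%.
WACC = 0.5742 × 9.8700% + 0.4258 × 5.9284% = 8.1915%.

8.19%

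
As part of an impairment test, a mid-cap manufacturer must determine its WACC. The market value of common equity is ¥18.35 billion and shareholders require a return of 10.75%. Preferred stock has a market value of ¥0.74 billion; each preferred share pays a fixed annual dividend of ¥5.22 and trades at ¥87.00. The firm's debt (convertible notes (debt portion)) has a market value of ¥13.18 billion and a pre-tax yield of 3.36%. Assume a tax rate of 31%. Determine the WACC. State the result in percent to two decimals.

7.20%

Cost of preferred: Rp = 5.22 / 87.0 = 6.0000%.
Total capital V = 18.35 + 0.74 + 13.18 = 32.27.
Equity: weight = 18.35/32.27 = 0.5686; cost = 10.75%.
Preferred: weight = 0.74/32.27 = 0.0229; cost = 6%.
Convertible notes (debt portion): weight = 13.18/32.27 = 0.4084; after-tax cost = 3.36% × (1 − 31%) = 2.3184%.
WACC = 0.5686 × 10.7500% + 0.0229 × 6.0000% + 0.4084 × 2.3184% = 7.1974%.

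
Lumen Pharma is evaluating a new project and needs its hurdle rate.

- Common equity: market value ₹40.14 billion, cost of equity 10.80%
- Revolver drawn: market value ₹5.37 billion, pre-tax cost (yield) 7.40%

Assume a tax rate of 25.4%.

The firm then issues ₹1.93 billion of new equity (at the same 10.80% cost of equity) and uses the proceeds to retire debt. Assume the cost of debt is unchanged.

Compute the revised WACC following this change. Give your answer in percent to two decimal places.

10.40%

After the change:
Total capital V = 42.07 + 3.44 = 45.51.
Equity: weight = 42.07/45.51 = 0.9244; cost = 10.8%.
Revolver drawn: weight = 3.44/45.51 = 0.0756; after-tax cost = 7.4% × (1 − 25.4%) = 5.5204%.
WACC = 0.9244 × 10.8000% + 0.0756 × 5.5204% = 10.4009%.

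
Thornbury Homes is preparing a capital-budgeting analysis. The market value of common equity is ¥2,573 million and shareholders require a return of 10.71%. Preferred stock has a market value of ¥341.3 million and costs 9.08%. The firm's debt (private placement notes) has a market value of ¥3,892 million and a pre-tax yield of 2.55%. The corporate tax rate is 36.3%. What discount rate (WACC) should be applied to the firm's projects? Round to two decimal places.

Total capital V = 2573 + 341.3 + 3892 = 6806.3.
Equity: weight = 2573/6806.3 = 0.3780; cost = 10.71%.
Preferred: weight = 341.3/6806.3 = 0.0501; cost = 9.08%.
Private placement notes: weight = 3892/6806.3 = 0.5718; after-tax cost = 2.55% × (1 − 36.3%) = 1.6243%.
WACC = 0.3780 × 10.7100% + 0.0501 × 9.0800% + 0.5718 × 1.6243% = 5.4329%.

5.43%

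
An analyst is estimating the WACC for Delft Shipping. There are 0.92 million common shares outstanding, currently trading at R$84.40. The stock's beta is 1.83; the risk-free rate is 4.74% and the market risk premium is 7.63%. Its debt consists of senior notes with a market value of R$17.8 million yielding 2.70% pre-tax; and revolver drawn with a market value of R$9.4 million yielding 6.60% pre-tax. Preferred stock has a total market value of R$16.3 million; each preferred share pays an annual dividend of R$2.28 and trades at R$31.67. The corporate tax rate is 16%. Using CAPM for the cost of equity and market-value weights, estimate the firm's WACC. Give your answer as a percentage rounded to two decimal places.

13.72%

Cost of equity via CAPM: Re = 4.74% + 1.83 × 7.63% = 18.7029%.
Cost of preferred: Rp = 2.28 / 31.67 = 7.1992%.
Market value of equity E = 84.4 × 0.92m = 77.648m.
Total capital V = 77.648 + 16.3 + 17.8 + 9.4 = 121.148.
Equity: weight = 77.648/121.148 = 0.6409; cost = 18.7029%.
Preferred: weight = 16.3/121.148 = 0.1345; cost = 7.1992%.
Senior notes: weight = 17.8/121.148 = 0.1469; after-tax cost = 2.7% × (1 − 16%) = 2.2680%.
Revolver drawn: weight = 9.4/121.148 = 0.0776; after-tax cost = 6.6% × (1 − 16%) = 5.5440%.
WACC = 0.6409 × 18.7029% + 0.1345 × 7.1992% + 0.1469 × 2.2680% + 0.0776 × 5.5440% = 13.7194%.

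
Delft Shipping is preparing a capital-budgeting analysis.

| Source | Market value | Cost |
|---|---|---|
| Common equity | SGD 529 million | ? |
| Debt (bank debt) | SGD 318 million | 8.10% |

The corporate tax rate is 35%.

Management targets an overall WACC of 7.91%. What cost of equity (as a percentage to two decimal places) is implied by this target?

Total capital V = 529 + 318 = 847.
Equity weight = 529/847 = 0.6246.
Bank debt weight = 318/847 = 0.3754.
Debt contribution = 0.3754 × 8.1% × (1 − 35%) = 1.9767%.
Required equity contribution = 7.91% − 1.9767% = 5.9333%.
Re = 5.9333% / 0.6246 = 9.5000%.

9.50%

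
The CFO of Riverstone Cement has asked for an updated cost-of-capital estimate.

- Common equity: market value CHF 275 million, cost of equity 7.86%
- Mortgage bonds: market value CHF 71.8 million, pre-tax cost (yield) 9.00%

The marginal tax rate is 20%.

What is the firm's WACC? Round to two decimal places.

7.72%

Total capital V = 275 + 71.8 = 346.8.
Equity: weight = 275/346.8 = 0.7930; cost = 7.86%.
Mortgage bonds: weight = 71.8/346.8 = 0.2070; after-tax cost = 9% × (1 − 20%) = 7.2000%.
WACC = 0.7930 × 7.8600% + 0.2070 × 7.2000% = 7.7234%.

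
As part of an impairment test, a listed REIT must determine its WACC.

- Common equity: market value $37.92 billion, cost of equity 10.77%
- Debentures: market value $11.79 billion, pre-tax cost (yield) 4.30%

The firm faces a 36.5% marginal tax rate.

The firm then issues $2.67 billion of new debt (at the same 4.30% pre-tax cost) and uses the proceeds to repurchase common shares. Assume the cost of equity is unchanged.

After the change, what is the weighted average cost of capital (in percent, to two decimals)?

After the change:
Total capital V = 35.25 + 14.46 = 49.71.
Equity: weight = 35.25/49.71 = 0.7091; cost = 10.77%.
Debentures: weight = 14.46/49.71 = 0.2909; after-tax cost = 4.3% × (1 − 36.5%) = 2.7305%.
WACC = 0.7091 × 10.7700% + 0.2909 × 2.7305% = 8.4314%.

8.43%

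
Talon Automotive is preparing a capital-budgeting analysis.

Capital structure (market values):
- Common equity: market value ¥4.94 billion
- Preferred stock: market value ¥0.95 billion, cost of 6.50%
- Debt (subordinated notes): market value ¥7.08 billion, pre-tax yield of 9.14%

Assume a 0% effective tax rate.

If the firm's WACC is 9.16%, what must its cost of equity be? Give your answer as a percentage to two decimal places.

9.70%

Total capital V = 4.94 + 0.95 + 7.08 = 12.97.
Equity weight = 4.94/12.97 = 0.3809.
Preferred weight = 0.95/12.97 = 0.0732.
Subordinated notes weight = 7.08/12.97 = 0.5459.
Debt contribution = 0.5459 × 9.14% × (1 − 0%) = 4.9893%.
Preferred contribution = 0.0732 × 6.5% = 0.4761%.
Required equity contribution = 9.16% − 5.4654% = 3.6946%.
Re = 3.6946% / 0.3809 = 9.7002%.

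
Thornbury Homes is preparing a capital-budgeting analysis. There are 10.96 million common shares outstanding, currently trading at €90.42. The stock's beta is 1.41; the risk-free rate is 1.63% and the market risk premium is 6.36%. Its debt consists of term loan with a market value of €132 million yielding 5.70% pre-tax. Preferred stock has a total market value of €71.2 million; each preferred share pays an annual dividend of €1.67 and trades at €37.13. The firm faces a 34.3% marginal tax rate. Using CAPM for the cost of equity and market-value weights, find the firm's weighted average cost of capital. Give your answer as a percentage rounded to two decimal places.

9.48%

Cost of equity via CAPM: Re = 1.63% + 1.41 × 6.36% = 10.5976%.
Cost of preferred: Rp = 1.67 / 37.13 = 4.4977%.
Market value of equity E = 90.42 × 10.96m = 991.0032m.
Total capital V = 991.0032 + 71.2 + 132 = 1194.2032.
Equity: weight = 991.0032/1194.2032 = 0.8298; cost = 10.5976%.
Preferred: weight = 71.2/1194.2032 = 0.0596; cost = 4.4977%.
Term loan: weight = 132/1194.2032 = 0.1105; after-tax cost = 5.7% × (1 − 34.3%) = 3.7449%.
WACC = 0.8298 × 10.5976% + 0.0596 × 4.4977% + 0.1105 × 3.7449% = 9.4765%.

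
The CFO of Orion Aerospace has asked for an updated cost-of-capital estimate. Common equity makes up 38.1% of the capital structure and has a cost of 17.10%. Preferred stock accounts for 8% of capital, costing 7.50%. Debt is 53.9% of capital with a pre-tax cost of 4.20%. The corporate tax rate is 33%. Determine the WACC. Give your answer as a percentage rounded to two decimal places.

After-tax cost of debt = 4.2% × (1 − 33%) = 2.8140%.
WACC = 0.381 × 17.1000% + 0.080 × 7.5000% + 0.539 × 2.8140% = 8.6318%.

8.63%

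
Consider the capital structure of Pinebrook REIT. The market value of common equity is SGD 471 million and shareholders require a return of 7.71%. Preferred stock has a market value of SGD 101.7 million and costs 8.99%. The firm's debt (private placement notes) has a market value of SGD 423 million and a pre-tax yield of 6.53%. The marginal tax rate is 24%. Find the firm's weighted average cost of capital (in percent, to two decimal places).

Total capital V = 471 + 101.7 + 423 = 995.7.
Equity: weight = 471/995.7 = 0.4730; cost = 7.71%.
Preferred: weight = 101.7/995.7 = 0.1021; cost = 8.99%.
Private placement notes: weight = 423/995.7 = 0.4248; after-tax cost = 6.53% × (1 − 24%) = 4.9628%.
WACC = 0.4730 × 7.7100% + 0.1021 × 8.9900% + 0.4248 × 4.9628% = 6.6737%.

6.67%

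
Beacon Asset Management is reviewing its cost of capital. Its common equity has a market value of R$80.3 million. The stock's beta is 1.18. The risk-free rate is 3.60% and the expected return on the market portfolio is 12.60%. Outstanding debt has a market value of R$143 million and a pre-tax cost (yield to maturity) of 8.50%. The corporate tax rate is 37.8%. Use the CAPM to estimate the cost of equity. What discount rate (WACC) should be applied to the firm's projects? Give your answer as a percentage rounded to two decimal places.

Market risk premium = 12.6% − 3.6% = 9.0%.
Cost of equity via CAPM: Re = 3.6% + 1.18 × 9.0% = 14.2200%.
Total capital V = 80.3 + 143 = 223.3.
Equity: weight = 80.3/223.3 = 0.3596; cost = 14.22%.
Debt: weight = 143/223.3 = 0.6404; after-tax cost = 8.5% × (1 − 37.8%) = 5.2870%.
WACC = 0.3596 × 14.2200% + 0.6404 × 5.2870% = 8.4994%.

8.50%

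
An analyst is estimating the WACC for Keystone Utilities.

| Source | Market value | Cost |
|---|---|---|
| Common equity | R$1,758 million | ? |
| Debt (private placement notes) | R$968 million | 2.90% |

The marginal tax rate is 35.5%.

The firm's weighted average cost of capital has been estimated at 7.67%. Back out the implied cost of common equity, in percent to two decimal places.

10.86%

Total capital V = 1758 + 968 = 2726.
Equity weight = 1758/2726 = 0.6449.
Private placement notes weight = 968/2726 = 0.3551.
Debt contribution = 0.3551 × 2.9% × (1 − 35.5%) = 0.6642%.
Required equity contribution = 7.67% − 0.6642% = 7.0058%.
Re = 7.0058% / 0.6449 = 10.8634%.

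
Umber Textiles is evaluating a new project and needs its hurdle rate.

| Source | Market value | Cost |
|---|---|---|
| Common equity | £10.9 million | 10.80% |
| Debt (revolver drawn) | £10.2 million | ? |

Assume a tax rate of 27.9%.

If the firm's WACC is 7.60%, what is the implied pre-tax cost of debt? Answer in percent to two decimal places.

Total capital V = 10.9 + 10.2 = 21.1.
Equity weight = 10.9/21.1 = 0.5166.
Revolver drawn weight = 10.2/21.1 = 0.4834.
Equity contribution = 0.5166 × 10.8% = 5.5791%.
Remaining for debt = 7.6% − 5.5791% = 2.0209%.
Rd × (1 − 27.9%) × 0.4834 = 2.0209%  ⇒  Rd = 5.7980%.

5.80%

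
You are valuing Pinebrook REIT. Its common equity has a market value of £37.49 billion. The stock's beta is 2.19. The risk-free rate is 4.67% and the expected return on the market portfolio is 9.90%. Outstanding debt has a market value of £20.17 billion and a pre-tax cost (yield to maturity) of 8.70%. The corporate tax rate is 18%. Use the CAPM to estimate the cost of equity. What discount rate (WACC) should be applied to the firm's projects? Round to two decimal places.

Market risk premium = 9.9% − 4.67% = 5.23%.
Cost of equity via CAPM: Re = 4.67% + 2.19 × 5.23% = 16.1237%.
Total capital V = 37.49 + 20.17 = 57.66.
Equity: weight = 37.49/57.66 = 0.6502; cost = 16.1237%.
Debt: weight = 20.17/57.66 = 0.3498; after-tax cost = 8.7% × (1 − 18%) = 7.1340%.
WACC = 0.6502 × 16.1237% + 0.3498 × 7.1340% = 12.9790%.

12.98%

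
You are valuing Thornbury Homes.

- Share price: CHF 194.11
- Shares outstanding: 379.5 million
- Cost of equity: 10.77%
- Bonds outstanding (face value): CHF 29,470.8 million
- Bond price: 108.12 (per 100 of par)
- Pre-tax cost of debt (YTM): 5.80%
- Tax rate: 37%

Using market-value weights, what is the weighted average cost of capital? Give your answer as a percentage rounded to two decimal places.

Market value of equity E = 194.11 × 379.5m = 73664.745m. Market value of debt D = 29470.8m × 108.12/100 = 31863.82896m.
Total capital V = 73664.745 + 31863.82896 = 105528.57396.
Equity: weight = 73664.745/105528.57396 = 0.6981; cost = 10.77%.
Bonds outstanding: weight = 31863.82896/105528.57396 = 0.3019; after-tax cost = 5.8% × (1 − 37%) = 3.6540%.
WACC = 0.6981 × 10.7700% + 0.3019 × 3.6540% = 8.6214%.

8.62%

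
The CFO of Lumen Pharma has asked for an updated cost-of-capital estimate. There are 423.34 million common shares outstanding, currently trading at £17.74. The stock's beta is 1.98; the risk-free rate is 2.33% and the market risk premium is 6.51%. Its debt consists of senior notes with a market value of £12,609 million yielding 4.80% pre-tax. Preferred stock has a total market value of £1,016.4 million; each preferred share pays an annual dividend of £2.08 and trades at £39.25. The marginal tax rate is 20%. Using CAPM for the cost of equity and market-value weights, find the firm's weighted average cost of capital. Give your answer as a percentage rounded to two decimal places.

Cost of equity via CAPM: Re = 2.33% + 1.98 × 6.51% = 15.2198%.
Cost of preferred: Rp = 2.08 / 39.25 = 5.2994%.
Market value of equity E = 17.74 × 423.34m = 7510.0516m.
Total capital V = 7510.0516 + 1016.4 + 12609 = 21135.4516.
Equity: weight = 7510.0516/21135.4516 = 0.3553; cost = 15.2198%.
Preferred: weight = 1016.4/21135.4516 = 0.0481; cost = 5.2994%.
Senior notes: weight = 12609/21135.4516 = 0.5966; after-tax cost = 4.8% × (1 − 20%) = 3.8400%.
WACC = 0.3553 × 15.2198% + 0.0481 × 5.2994% + 0.5966 × 3.8400% = 7.9538%.

7.95%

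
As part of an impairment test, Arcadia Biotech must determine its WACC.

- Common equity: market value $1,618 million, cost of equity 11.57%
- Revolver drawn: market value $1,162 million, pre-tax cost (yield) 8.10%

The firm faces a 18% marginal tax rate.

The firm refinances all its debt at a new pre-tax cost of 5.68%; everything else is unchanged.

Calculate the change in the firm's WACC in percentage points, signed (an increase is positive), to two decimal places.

-0.83 pp

Current WACC:
Total capital V = 1618 + 1162 = 2780.
Equity: weight = 1618/2780 = 0.5820; cost = 11.57%.
Revolver drawn: weight = 1162/2780 = 0.4180; after-tax cost = 8.1% × (1 − 18%) = 6.6420%.
WACC = 0.5820 × 11.5700% + 0.4180 × 6.6420% = 9.5102%.
After the change:
Total capital V = 1618 + 1162 = 2780.
Equity: weight = 1618/2780 = 0.5820; cost = 11.57%.
Revolver drawn: weight = 1162/2780 = 0.4180; after-tax cost = 5.68% × (1 − 18%) = 4.6576%.
WACC = 0.5820 × 11.5700% + 0.4180 × 4.6576% = 8.6807%.
Change in WACC = 8.6807% − 9.5102% = -0.8295 pp.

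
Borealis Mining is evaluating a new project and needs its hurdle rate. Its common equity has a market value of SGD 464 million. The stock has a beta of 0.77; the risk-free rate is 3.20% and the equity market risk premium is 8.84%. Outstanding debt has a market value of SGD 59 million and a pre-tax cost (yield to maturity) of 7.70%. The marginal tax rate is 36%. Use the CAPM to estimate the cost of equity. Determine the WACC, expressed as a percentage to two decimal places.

9.43%

Cost of equity via CAPM: Re = 3.2% + 0.77 × 8.84% = 10.0068%.
Total capital V = 464 + 59 = 523.
Equity: weight = 464/523 = 0.8872; cost = 10.0068%.
Debt: weight = 59/523 = 0.1128; after-tax cost = 7.7% × (1 − 36%) = 4.9280%.
WACC = 0.8872 × 10.0068% + 0.1128 × 4.9280% = 9.4339%.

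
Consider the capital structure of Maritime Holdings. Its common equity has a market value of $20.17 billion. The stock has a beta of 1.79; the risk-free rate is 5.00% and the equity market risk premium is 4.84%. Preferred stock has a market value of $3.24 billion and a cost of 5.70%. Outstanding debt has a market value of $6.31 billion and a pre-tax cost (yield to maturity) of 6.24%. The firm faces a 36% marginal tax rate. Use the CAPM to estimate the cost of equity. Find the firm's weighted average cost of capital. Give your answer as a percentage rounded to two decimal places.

Cost of equity via CAPM: Re = 5.0% + 1.79 × 4.84% = 13.6636%.
Total capital V = 20.17 + 3.24 + 6.31 = 29.72.
Equity: weight = 20.17/29.72 = 0.6787; cost = 13.6636%.
Preferred: weight = 3.24/29.72 = 0.1090; cost = 5.7%.
Debt: weight = 6.31/29.72 = 0.2123; after-tax cost = 6.24% × (1 − 36%) = 3.9936%.
WACC = 0.6787 × 13.6636% + 0.1090 × 5.7000% + 0.2123 × 3.9936% = 10.7423%.

10.74%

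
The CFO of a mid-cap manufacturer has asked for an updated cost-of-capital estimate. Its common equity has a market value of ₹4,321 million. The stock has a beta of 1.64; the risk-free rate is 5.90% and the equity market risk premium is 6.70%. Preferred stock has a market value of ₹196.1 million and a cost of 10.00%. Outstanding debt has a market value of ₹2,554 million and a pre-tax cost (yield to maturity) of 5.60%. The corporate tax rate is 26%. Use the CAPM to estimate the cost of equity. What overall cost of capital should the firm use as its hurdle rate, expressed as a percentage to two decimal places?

12.09%

Cost of equity via CAPM: Re = 5.9% + 1.64 × 6.7% = 16.8880%.
Total capital V = 4321 + 196.1 + 2554 = 7071.1.
Equity: weight = 4321/7071.1 = 0.6111; cost = 16.888%.
Preferred: weight = 196.1/7071.1 = 0.0277; cost = 10%.
Debt: weight = 2554/7071.1 = 0.3612; after-tax cost = 5.6% × (1 − 26%) = 4.1440%.
WACC = 0.6111 × 16.8880% + 0.0277 × 10.0000% + 0.3612 × 4.1440% = 12.0940%.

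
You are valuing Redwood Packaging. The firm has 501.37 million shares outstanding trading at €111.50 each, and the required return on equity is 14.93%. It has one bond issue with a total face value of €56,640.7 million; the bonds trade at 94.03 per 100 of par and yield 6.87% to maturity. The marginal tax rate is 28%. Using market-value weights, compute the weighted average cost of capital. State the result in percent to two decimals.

Market value of equity E = 111.5 × 501.37m = 55902.755m. Market value of debt D = 56640.7m × 94.03/100 = 53259.25021m.
Total capital V = 55902.755 + 53259.25021 = 109162.00521.
Equity: weight = 55902.755/109162.00521 = 0.5121; cost = 14.93%.
Bonds outstanding: weight = 53259.25021/109162.00521 = 0.4879; after-tax cost = 6.87% × (1 − 28%) = 4.9464%.
WACC = 0.5121 × 14.9300% + 0.4879 × 4.9464% = 10.0591%.

10.06%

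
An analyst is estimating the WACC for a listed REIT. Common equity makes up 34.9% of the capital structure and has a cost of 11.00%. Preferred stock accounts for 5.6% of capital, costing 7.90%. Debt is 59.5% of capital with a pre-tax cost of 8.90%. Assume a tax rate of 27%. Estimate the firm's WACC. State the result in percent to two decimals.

After-tax cost of debt = 8.9% × (1 − 27%) = 6.4970%.
WACC = 0.349 × 11.0000% + 0.056 × 7.9000% + 0.595 × 6.4970% = 8.1471%.

8.15%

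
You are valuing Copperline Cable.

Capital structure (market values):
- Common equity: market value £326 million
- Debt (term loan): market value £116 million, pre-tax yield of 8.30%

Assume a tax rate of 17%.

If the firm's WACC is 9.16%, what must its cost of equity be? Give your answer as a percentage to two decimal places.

Total capital V = 326 + 116 = 442.
Equity weight = 326/442 = 0.7376.
Term loan weight = 116/442 = 0.2624.
Debt contribution = 0.2624 × 8.3% × (1 − 17%) = 1.8080%.
Required equity contribution = 9.16% − 1.8080% = 7.3520%.
Re = 7.3520% / 0.7376 = 9.9681%.

9.97%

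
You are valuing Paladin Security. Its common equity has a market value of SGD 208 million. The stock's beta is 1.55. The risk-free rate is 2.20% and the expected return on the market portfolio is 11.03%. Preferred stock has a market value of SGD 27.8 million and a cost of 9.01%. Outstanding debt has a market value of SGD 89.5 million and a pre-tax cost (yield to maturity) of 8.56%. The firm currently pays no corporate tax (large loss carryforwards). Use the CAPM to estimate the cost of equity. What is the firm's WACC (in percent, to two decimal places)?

Market risk premium = 11.03% − 2.2% = 8.83%.
Cost of equity via CAPM: Re = 2.2% + 1.55 × 8.83% = 15.8865%.
Total capital V = 208 + 27.8 + 89.5 = 325.3.
Equity: weight = 208/325.3 = 0.6394; cost = 15.8865%.
Preferred: weight = 27.8/325.3 = 0.0855; cost = 9.01%.
Debt: weight = 89.5/325.3 = 0.2751; after-tax cost = 8.56% × (1 − 0%) = 8.5600%.
WACC = 0.6394 × 15.8865% + 0.0855 × 9.0100% + 0.2751 × 8.5600% = 13.2831%.

13.28%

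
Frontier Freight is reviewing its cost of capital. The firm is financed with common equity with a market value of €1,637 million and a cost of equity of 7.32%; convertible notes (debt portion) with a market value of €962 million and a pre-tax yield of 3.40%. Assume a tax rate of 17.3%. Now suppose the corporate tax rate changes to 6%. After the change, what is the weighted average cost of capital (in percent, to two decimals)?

5.79%

After the change:
Total capital V = 1637 + 962 = 2599.
Equity: weight = 1637/2599 = 0.6299; cost = 7.32%.
Convertible notes (debt portion): weight = 962/2599 = 0.3701; after-tax cost = 3.4% × (1 − 6%) = 3.1960%.
WACC = 0.6299 × 7.3200% + 0.3701 × 3.1960% = 5.7935%.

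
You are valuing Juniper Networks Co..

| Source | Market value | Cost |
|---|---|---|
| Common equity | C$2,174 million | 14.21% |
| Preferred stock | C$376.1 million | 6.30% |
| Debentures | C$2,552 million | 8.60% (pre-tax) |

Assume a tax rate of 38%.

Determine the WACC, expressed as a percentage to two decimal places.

9.19%

Total capital V = 2174 + 376.1 + 2552 = 5102.1.
Equity: weight = 2174/5102.1 = 0.4261; cost = 14.21%.
Preferred: weight = 376.1/5102.1 = 0.0737; cost = 6.3%.
Debentures: weight = 2552/5102.1 = 0.5002; after-tax cost = 8.6% × (1 − 38%) = 5.3320%.
WACC = 0.4261 × 14.2100% + 0.0737 × 6.3000% + 0.5002 × 5.3320% = 9.1863%.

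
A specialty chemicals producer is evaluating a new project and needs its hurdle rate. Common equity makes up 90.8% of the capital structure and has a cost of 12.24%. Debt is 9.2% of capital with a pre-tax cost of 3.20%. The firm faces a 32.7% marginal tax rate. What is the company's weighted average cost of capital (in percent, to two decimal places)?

After-tax cost of debt = 3.2% × (1 − 32.7%) = 2.1536%.
WACC = 0.908 × 12.2400% + 0.092 × 2.1536% = 11.3121%.

11.31%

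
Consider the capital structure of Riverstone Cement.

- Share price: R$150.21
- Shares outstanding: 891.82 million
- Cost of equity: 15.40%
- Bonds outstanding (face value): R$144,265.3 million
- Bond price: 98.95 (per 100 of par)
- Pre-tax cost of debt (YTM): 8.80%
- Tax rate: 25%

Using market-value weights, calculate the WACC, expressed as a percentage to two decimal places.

10.86%

Market value of equity E = 150.21 × 891.82m = 133960.2822m. Market value of debt D = 144265.3m × 98.95/100 = 142750.51435m.
Total capital V = 133960.2822 + 142750.51435 = 276710.79655.
Equity: weight = 133960.2822/276710.79655 = 0.4841; cost = 15.4%.
Bonds outstanding: weight = 142750.51435/276710.79655 = 0.5159; after-tax cost = 8.8% × (1 − 25%) = 6.6000%.
WACC = 0.4841 × 15.4000% + 0.5159 × 6.6000% = 10.8602%.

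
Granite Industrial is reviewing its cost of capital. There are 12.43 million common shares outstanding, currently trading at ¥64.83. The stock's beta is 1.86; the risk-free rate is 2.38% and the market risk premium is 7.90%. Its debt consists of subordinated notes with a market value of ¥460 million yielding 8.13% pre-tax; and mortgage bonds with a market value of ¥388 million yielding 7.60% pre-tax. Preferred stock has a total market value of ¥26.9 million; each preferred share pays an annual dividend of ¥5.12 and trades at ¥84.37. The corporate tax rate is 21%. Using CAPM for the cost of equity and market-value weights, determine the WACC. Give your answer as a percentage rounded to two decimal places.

Cost of equity via CAPM: Re = 2.38% + 1.86 × 7.9% = 17.0740%.
Cost of preferred: Rp = 5.12 / 84.37 = 6.0685%.
Market value of equity E = 64.83 × 12.43m = 805.8369m.
Total capital V = 805.8369 + 26.9 + 460 + 388 = 1680.7369.
Equity: weight = 805.8369/1680.7369 = 0.4795; cost = 17.074%.
Preferred: weight = 26.9/1680.7369 = 0.0160; cost = 6.0685%.
Subordinated notes: weight = 460/1680.7369 = 0.2737; after-tax cost = 8.13% × (1 − 21%) = 6.4227%.
Mortgage bonds: weight = 388/1680.7369 = 0.2309; after-tax cost = 7.6% × (1 − 21%) = 6.0040%.
WACC = 0.4795 × 17.0740% + 0.0160 × 6.0685% + 0.2737 × 6.4227% + 0.2309 × 6.0040% = 11.4272%.

11.43%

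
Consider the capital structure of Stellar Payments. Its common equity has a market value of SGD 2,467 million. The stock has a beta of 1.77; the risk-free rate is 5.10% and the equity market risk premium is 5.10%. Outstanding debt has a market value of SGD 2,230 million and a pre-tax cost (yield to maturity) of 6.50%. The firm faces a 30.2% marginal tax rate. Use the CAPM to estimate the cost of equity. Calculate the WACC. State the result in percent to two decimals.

9.57%

Cost of equity via CAPM: Re = 5.1% + 1.77 × 5.1% = 14.1270%.
Total capital V = 2467 + 2230 = 4697.
Equity: weight = 2467/4697 = 0.5252; cost = 14.127%.
Debt: weight = 2230/4697 = 0.4748; after-tax cost = 6.5% × (1 − 30.2%) = 4.5370%.
WACC = 0.5252 × 14.1270% + 0.4748 × 4.5370% = 9.5739%.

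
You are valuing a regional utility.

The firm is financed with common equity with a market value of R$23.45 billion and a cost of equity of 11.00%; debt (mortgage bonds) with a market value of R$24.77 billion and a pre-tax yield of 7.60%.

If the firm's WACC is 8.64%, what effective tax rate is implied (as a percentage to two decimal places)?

15.71%

Total capital V = 23.45 + 24.77 = 48.22.
Equity weight = 23.45/48.22 = 0.4863.
Mortgage bonds weight = 24.77/48.22 = 0.5137.
Equity contribution = 0.4863 × 11% = 5.3494%.
Debt contribution must be 8.64% − 5.3494% = 3.2906%.
0.5137 × 7.6% × (1 − T) = 3.2906%  ⇒  (1 − T) = 0.8429.
T = 15.7136%.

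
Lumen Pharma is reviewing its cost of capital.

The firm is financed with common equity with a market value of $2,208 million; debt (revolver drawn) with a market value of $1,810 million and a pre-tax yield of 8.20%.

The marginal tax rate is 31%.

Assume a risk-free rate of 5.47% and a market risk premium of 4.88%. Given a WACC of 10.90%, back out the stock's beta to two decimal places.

1.99

Total capital V = 2208 + 1810 = 4018.
Equity weight = 2208/4018 = 0.5495.
Revolver drawn weight = 1810/4018 = 0.4505.
Debt contribution = 0.4505 × 8.2% × (1 − 31%) = 2.5488%.
Required equity contribution = 10.9% − 2.5488% = 8.3512%  ⇒  Re = 15.1971%.
CAPM: 15.1971% = 5.47% + β × 4.88%  ⇒  β = 1.9933.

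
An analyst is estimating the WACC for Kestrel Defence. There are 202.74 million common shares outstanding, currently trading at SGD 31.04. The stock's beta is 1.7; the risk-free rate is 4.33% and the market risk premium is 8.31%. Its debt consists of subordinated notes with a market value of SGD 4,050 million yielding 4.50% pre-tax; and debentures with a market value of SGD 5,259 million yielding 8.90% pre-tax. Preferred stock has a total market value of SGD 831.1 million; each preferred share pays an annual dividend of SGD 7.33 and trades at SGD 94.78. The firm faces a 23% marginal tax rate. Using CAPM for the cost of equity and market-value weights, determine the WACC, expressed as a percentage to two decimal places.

10.51%

Cost of equity via CAPM: Re = 4.33% + 1.7 × 8.31% = 18.4570%.
Cost of preferred: Rp = 7.33 / 94.78 = 7.7337%.
Market value of equity E = 31.04 × 202.74m = 6293.0496m.
Total capital V = 6293.0496 + 831.1 + 4050 + 5259 = 16433.1496.
Equity: weight = 6293.0496/16433.1496 = 0.3829; cost = 18.457%.
Preferred: weight = 831.1/16433.1496 = 0.0506; cost = 7.7337%.
Subordinated notes: weight = 4050/16433.1496 = 0.2465; after-tax cost = 4.5% × (1 − 23%) = 3.4650%.
Debentures: weight = 5259/16433.1496 = 0.3200; after-tax cost = 8.9% × (1 − 23%) = 6.8530%.
WACC = 0.3829 × 18.4570% + 0.0506 × 7.7337% + 0.2465 × 3.4650% + 0.3200 × 6.8530% = 10.5063%.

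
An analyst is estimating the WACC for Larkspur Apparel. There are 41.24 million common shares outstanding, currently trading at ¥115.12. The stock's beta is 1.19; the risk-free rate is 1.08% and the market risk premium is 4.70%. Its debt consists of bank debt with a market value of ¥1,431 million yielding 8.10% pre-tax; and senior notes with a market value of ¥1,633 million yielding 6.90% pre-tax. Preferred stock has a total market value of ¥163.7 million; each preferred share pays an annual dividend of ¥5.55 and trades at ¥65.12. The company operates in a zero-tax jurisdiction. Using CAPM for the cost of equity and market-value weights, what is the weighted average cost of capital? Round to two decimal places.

Cost of equity via CAPM: Re = 1.08% + 1.19 × 4.7% = 6.6730%.
Cost of preferred: Rp = 5.55 / 65.12 = 8.5227%.
Market value of equity E = 115.12 × 41.24m = 4747.5488m.
Total capital V = 4747.5488 + 163.7 + 1431 + 1633 = 7975.2488.
Equity: weight = 4747.5488/7975.2488 = 0.5953; cost = 6.673%.
Preferred: weight = 163.7/7975.2488 = 0.0205; cost = 8.5227%.
Bank debt: weight = 1431/7975.2488 = 0.1794; after-tax cost = 8.1% × (1 − 0%) = 8.1000%.
Senior notes: weight = 1633/7975.2488 = 0.2048; after-tax cost = 6.9% × (1 − 0%) = 6.9000%.
WACC = 0.5953 × 6.6730% + 0.0205 × 8.5227% + 0.1794 × 8.1000% + 0.2048 × 6.9000% = 7.0135%.

7.01%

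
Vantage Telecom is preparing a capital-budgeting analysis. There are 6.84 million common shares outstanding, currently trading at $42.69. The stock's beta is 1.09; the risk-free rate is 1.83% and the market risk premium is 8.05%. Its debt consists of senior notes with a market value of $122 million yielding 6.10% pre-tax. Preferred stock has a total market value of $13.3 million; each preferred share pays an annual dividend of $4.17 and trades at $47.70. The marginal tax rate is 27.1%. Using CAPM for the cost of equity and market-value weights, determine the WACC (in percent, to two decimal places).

Cost of equity via CAPM: Re = 1.83% + 1.09 × 8.05% = 10.6045%.
Cost of preferred: Rp = 4.17 / 47.7 = 8.7421%.
Market value of equity E = 42.69 × 6.84m = 291.9996m.
Total capital V = 291.9996 + 13.3 + 122 = 427.2996.
Equity: weight = 291.9996/427.2996 = 0.6834; cost = 10.6045%.
Preferred: weight = 13.3/427.2996 = 0.0311; cost = 8.7421%.
Senior notes: weight = 122/427.2996 = 0.2855; after-tax cost = 6.1% × (1 − 27.1%) = 4.4469%.
WACC = 0.6834 × 10.6045% + 0.0311 × 8.7421% + 0.2855 × 4.4469% = 8.7885%.

8.79%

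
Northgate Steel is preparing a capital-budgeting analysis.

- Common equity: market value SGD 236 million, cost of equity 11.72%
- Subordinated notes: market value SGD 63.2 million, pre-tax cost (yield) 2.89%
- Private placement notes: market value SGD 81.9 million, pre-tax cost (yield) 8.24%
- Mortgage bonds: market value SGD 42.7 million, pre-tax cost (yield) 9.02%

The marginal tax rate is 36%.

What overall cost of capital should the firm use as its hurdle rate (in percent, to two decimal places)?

8.40%

Total capital V = 236 + 63.2 + 81.9 + 42.7 = 423.8.
Equity: weight = 236/423.8 = 0.5569; cost = 11.72%.
Subordinated notes: weight = 63.2/423.8 = 0.1491; after-tax cost = 2.89% × (1 − 36%) = 1.8496%.
Private placement notes: weight = 81.9/423.8 = 0.1933; after-tax cost = 8.24% × (1 − 36%) = 5.2736%.
Mortgage bonds: weight = 42.7/423.8 = 0.1008; after-tax cost = 9.02% × (1 − 36%) = 5.7728%.
WACC = 0.5569 × 11.7200% + 0.1491 × 1.8496% + 0.1933 × 5.2736% + 0.1008 × 5.7728% = 8.4031%.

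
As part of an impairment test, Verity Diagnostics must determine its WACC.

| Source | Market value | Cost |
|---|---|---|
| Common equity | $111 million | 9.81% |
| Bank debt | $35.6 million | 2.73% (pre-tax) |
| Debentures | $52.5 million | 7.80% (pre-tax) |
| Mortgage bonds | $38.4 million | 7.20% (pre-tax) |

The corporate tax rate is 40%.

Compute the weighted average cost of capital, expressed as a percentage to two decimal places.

Total capital V = 111 + 35.6 + 52.5 + 38.4 = 237.5.
Equity: weight = 111/237.5 = 0.4674; cost = 9.81%.
Bank debt: weight = 35.6/237.5 = 0.1499; after-tax cost = 2.73% × (1 − 40%) = 1.6380%.
Debentures: weight = 52.5/237.5 = 0.2211; after-tax cost = 7.8% × (1 − 40%) = 4.6800%.
Mortgage bonds: weight = 38.4/237.5 = 0.1617; after-tax cost = 7.2% × (1 − 40%) = 4.3200%.
WACC = 0.4674 × 9.8100% + 0.1499 × 1.6380% + 0.2211 × 4.6800% + 0.1617 × 4.3200% = 6.5634%.

6.56%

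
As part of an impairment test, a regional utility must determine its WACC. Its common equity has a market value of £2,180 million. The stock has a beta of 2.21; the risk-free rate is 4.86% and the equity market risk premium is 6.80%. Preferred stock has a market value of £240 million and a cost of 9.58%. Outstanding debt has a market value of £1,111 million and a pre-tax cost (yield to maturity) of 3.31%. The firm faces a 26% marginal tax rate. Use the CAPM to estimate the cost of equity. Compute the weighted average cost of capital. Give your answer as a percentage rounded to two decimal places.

13.70%

Cost of equity via CAPM: Re = 4.86% + 2.21 × 6.8% = 19.8880%.
Total capital V = 2180 + 240 + 1111 = 3531.
Equity: weight = 2180/3531 = 0.6174; cost = 19.888%.
Preferred: weight = 240/3531 = 0.0680; cost = 9.58%.
Debt: weight = 1111/3531 = 0.3146; after-tax cost = 3.31% × (1 − 26%) = 2.4494%.
WACC = 0.6174 × 19.8880% + 0.0680 × 9.5800% + 0.3146 × 2.4494% = 13.7005%.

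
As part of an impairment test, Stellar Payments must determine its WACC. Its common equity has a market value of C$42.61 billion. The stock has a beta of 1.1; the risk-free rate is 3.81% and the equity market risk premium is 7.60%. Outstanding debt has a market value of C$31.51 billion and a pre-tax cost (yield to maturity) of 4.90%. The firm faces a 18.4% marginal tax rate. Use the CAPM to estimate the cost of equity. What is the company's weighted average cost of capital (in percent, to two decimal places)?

8.70%

Cost of equity via CAPM: Re = 3.81% + 1.1 × 7.6% = 12.1700%.
Total capital V = 42.61 + 31.51 = 74.12.
Equity: weight = 42.61/74.12 = 0.5749; cost = 12.17%.
Debt: weight = 31.51/74.12 = 0.4251; after-tax cost = 4.9% × (1 − 18.4%) = 3.9984%.
WACC = 0.5749 × 12.1700% + 0.4251 × 3.9984% = 8.6961%.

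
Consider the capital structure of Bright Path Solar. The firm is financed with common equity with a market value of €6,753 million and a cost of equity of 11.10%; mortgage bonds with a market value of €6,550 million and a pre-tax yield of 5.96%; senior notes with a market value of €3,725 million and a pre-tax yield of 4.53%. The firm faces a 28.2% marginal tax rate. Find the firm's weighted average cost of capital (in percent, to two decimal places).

6.76%

Total capital V = 6753 + 6550 + 3725 = 17028.
Equity: weight = 6753/17028 = 0.3966; cost = 11.1%.
Mortgage bonds: weight = 6550/17028 = 0.3847; after-tax cost = 5.96% × (1 − 28.2%) = 4.2793%.
Senior notes: weight = 3725/17028 = 0.2188; after-tax cost = 4.53% × (1 − 28.2%) = 3.2525%.
WACC = 0.3966 × 11.1000% + 0.3847 × 4.2793% + 0.2188 × 3.2525% = 6.7596%.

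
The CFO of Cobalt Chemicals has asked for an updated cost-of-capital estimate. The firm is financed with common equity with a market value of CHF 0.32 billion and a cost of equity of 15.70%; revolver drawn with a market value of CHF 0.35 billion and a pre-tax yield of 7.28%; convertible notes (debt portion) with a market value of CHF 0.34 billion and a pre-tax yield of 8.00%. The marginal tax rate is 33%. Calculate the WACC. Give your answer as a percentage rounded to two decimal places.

Total capital V = 0.32 + 0.35 + 0.34 = 1.01.
Equity: weight = 0.32/1.01 = 0.3168; cost = 15.7%.
Revolver drawn: weight = 0.35/1.01 = 0.3465; after-tax cost = 7.28% × (1 − 33%) = 4.8776%.
Convertible notes (debt portion): weight = 0.34/1.01 = 0.3366; after-tax cost = 8% × (1 − 33%) = 5.3600%.
WACC = 0.3168 × 15.7000% + 0.3465 × 4.8776% + 0.3366 × 5.3600% = 8.4689%.

8.47%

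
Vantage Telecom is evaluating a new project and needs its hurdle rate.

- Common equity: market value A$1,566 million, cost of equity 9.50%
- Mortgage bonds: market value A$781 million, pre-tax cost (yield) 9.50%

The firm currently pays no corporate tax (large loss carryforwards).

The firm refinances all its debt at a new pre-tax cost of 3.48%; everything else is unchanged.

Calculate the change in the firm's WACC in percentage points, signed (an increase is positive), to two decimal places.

-2.00 pp

Current WACC:
Total capital V = 1566 + 781 = 2347.
Equity: weight = 1566/2347 = 0.6672; cost = 9.5%.
Mortgage bonds: weight = 781/2347 = 0.3328; after-tax cost = 9.5% × (1 − 0%) = 9.5000%.
WACC = 0.6672 × 9.5000% + 0.3328 × 9.5000% = 9.5000%.
After the change:
Total capital V = 1566 + 781 = 2347.
Equity: weight = 1566/2347 = 0.6672; cost = 9.5%.
Mortgage bonds: weight = 781/2347 = 0.3328; after-tax cost = 3.48% × (1 − 0%) = 3.4800%.
WACC = 0.6672 × 9.5000% + 0.3328 × 3.4800% = 7.4968%.
Change in WACC = 7.4968% − 9.5000% = -2.0032 pp.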